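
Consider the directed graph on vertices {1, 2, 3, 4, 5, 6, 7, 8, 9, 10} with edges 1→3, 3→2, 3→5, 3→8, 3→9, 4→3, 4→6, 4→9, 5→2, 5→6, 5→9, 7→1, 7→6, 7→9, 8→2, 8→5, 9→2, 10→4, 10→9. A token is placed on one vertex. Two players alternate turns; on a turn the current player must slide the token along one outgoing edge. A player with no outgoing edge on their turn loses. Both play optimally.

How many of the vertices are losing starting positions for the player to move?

4

Use the standard recursion: the mover loses at a terminal position; elsewhere, the mover wins exactly when some move hands the opponent an L position.
Every edge goes from a vertex to one that appears earlier in the order 2, 6, 9, 5, 8, 3, 1, 4, 7, 10, so processing vertices in that order labels each vertex after all of its successors.
2: no outgoing edge → L
6: no outgoing edge → L
9: can move to 2, which is L ⇒ W
5: can move to 6, which is L ⇒ W
8: can move to 2, which is L ⇒ W
3: can move to 2, which is L ⇒ W
1: the only move is to 3(W), a W ⇒ L
4: can move to 6, which is L ⇒ W
7: can move to 1, which is L ⇒ W
10: moves to 4(W), 9(W); every one is W ⇒ L
The L vertices are 1, 2, 6, 10; that is 4 in all.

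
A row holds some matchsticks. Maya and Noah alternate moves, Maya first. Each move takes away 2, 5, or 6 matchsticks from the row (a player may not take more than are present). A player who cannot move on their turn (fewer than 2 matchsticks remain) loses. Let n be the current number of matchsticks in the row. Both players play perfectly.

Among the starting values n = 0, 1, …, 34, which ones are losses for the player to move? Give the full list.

Use the standard recursion: the mover loses at a terminal position; elsewhere, the mover wins exactly when some move hands the opponent an L position.
n=0: no move → L
n=1: no move → L
n=2: can move to 0, which is L ⇒ W
n=3: can move to 1, which is L ⇒ W
n=4: the only move is to 2(W), a W ⇒ L
n=5: can move to 0, which is L ⇒ W
n=6: can move to 4, which is L ⇒ W
n=7: can move to 1, which is L ⇒ W
n=8: moves to 6(W), 3(W), 2(W); every one is W ⇒ L
n=9: can move to 4, which is L ⇒ W
n=10: can move to 8, which is L ⇒ W
n=11: moves to 9(W), 6(W), 5(W); every one is W ⇒ L
n=12: moves to 10(W), 7(W), 6(W); every one is W ⇒ L
n=13: can move to 11, which is L ⇒ W
n=14: can move to 12, which is L ⇒ W
n=15: moves to 13(W), 10(W), 9(W); every one is W ⇒ L
n=16: can move to 11, which is L ⇒ W
n=17: can move to 15, which is L ⇒ W
n=18: can move to 12, which is L ⇒ W
n=19: moves to 17(W), 14(W), 13(W); every one is W ⇒ L
n=20: can move to 15, which is L ⇒ W
n=21: can move to 19, which is L ⇒ W
n=22: moves to 20(W), 17(W), 16(W); every one is W ⇒ L
n=23: moves to 21(W), 18(W), 17(W); every one is W ⇒ L
n=24: can move to 22, which is L ⇒ W
n=25: can move to 23, which is L ⇒ W
n=26: moves to 24(W), 21(W), 20(W); every one is W ⇒ L
n=27: can move to 22, which is L ⇒ W
n=28: can move to 26, which is L ⇒ W
n=29: can move to 23, which is L ⇒ W
n=30: moves to 28(W), 25(W), 24(W); every one is W ⇒ L
n=31: can move to 26, which is L ⇒ W
n=32: can move to 30, which is L ⇒ W
n=33: moves to 31(W), 28(W), 27(W); every one is W ⇒ L
n=34: moves to 32(W), 29(W), 28(W); every one is W ⇒ L
Reading off the rows marked L gives the requested list; there are 14 such values of n.

0, 1, 4, 8, 11, 12, 15, 19, 22, 23, 26, 30, 33, 34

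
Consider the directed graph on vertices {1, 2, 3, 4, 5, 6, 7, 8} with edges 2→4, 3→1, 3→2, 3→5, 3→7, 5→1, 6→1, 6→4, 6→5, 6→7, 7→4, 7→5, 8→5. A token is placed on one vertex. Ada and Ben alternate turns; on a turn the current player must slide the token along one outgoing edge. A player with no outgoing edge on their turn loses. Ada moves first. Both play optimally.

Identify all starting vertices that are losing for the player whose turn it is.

1, 4, 8

Positions with no move are L. A position that does have a move is losing for the player to move precisely when every available move leads to a winning position for the opponent. Fill in the labels:
Every edge goes from a vertex to one that appears earlier in the order 4, 1, 5, 7, 2, 3, 8, 6, so processing vertices in that order labels each vertex after all of its successors.
4: no outgoing edge → L
1: no outgoing edge → L
5: can move to 1, which is L ⇒ W
7: can move to 4, which is L ⇒ W
2: can move to 4, which is L ⇒ W
3: can move to 1, which is L ⇒ W
8: the only move is to 5(W), a W ⇒ L
6: can move to 1, which is L ⇒ W
Reading off the rows marked L gives the requested list; there are 3 such vertices.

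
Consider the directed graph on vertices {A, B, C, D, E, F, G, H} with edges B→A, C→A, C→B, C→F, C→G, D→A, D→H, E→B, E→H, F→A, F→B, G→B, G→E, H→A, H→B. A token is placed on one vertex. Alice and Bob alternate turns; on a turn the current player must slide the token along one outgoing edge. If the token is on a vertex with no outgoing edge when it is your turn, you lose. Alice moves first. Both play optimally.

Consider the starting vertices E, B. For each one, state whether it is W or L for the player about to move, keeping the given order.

E: L, B: W

Work bottom-up. With no move the player to move loses. Otherwise the position is W if at least one move leads to an L position for the opponent, and L if every move leads to a W.
Every edge goes from a vertex to one that appears earlier in the order A, B, H, F, E, G, C, D, so processing vertices in that order labels each vertex after all of its successors.
A: no outgoing edge → L
B: W (go to A, an L position)
H: W (go to A, an L position)
F: W (go to A, an L position)
E: L (options H(W), B(W) are all W)
G: W (go to E, an L position)
C: W (go to A, an L position)
D: W (go to A, an L position)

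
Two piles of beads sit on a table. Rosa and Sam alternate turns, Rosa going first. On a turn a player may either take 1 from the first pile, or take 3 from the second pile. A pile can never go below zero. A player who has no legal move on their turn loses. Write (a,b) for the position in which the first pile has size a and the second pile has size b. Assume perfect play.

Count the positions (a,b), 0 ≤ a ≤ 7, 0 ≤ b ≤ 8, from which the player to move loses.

36

Classify positions by backward induction: terminal positions (no move available) are L. From any other position, the mover wins iff some move reaches an L.
Every move lowers a or b (never raises either), so fill the grid row by row in increasing a, and left to right within a row: each cell's successors are then already labelled.
      b=0  b=1  b=2  b=3  b=4  b=5  b=6  b=7  b=8
a=0:    L    L    L    W    W    W    L    L    L
a=1:    W    W    W    L    L    L    W    W    W
a=2:    L    L    L    W    W    W    L    L    L
a=3:    W    W    W    L    L    L    W    W    W
a=4:    L    L    L    W    W    W    L    L    L
a=5:    W    W    W    L    L    L    W    W    W
a=6:    L    L    L    W    W    W    L    L    L
a=7:    W    W    W    L    L    L    W    W    W
Cells with no legal move (terminal, hence L): (0,0), (0,1), (0,2).
The remaining L cells, each justified by listing all of its moves:
(0,6): L (sole option (0,3)(W) is W)
(0,7): L (sole option (0,4)(W) is W)
(0,8): L (sole option (0,5)(W) is W)
(1,3): L (options (0,3)(W), (1,0)(W) are all W)
(1,4): L (options (0,4)(W), (1,1)(W) are all W)
(1,5): L (options (0,5)(W), (1,2)(W) are all W)
(2,0): L (sole option (1,0)(W) is W)
(2,1): L (sole option (1,1)(W) is W)
(2,2): L (sole option (1,2)(W) is W)
(2,6): L (options (1,6)(W), (2,3)(W) are all W)
(2,7): L (options (1,7)(W), (2,4)(W) are all W)
(2,8): L (options (1,8)(W), (2,5)(W) are all W)
(3,3): L (options (2,3)(W), (3,0)(W) are all W)
(3,4): L (options (2,4)(W), (3,1)(W) are all W)
(3,5): L (options (2,5)(W), (3,2)(W) are all W)
(4,0): L (sole option (3,0)(W) is W)
(4,1): L (sole option (3,1)(W) is W)
(4,2): L (sole option (3,2)(W) is W)
(4,6): L (options (3,6)(W), (4,3)(W) are all W)
(4,7): L (options (3,7)(W), (4,4)(W) are all W)
(4,8): L (options (3,8)(W), (4,5)(W) are all W)
(5,3): L (options (4,3)(W), (5,0)(W) are all W)
(5,4): L (options (4,4)(W), (5,1)(W) are all W)
(5,5): L (options (4,5)(W), (5,2)(W) are all W)
(6,0): L (sole option (5,0)(W) is W)
(6,1): L (sole option (5,1)(W) is W)
(6,2): L (sole option (5,2)(W) is W)
(6,6): L (options (5,6)(W), (6,3)(W) are all W)
(6,7): L (options (5,7)(W), (6,4)(W) are all W)
(6,8): L (options (5,8)(W), (6,5)(W) are all W)
(7,3): L (options (6,3)(W), (7,0)(W) are all W)
(7,4): L (options (6,4)(W), (7,1)(W) are all W)
(7,5): L (options (6,5)(W), (7,2)(W) are all W)
Every other cell has at least one move into one of the L cells above, so it is W.
L cells per row: a=0: 6, a=1: 3, a=2: 6, a=3: 3, a=4: 6, a=5: 3, a=6: 6, a=7: 3; total 36.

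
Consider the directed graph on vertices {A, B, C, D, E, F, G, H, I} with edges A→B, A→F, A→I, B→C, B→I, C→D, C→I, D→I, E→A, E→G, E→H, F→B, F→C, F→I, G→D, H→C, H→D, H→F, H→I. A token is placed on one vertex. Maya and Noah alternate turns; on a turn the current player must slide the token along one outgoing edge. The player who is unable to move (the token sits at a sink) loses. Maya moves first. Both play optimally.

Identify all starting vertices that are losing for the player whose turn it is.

G, I

Label each position W (a win for the player to move) or L (a loss). A position with no legal move is L; any other position is W exactly when some move reaches an L, and L when every move reaches a W.
Every edge goes from a vertex to one that appears earlier in the order I, D, C, G, B, F, H, A, E, so processing vertices in that order labels each vertex after all of its successors.
I: no outgoing edge → L
D: →I(L), so W
C: →I(L), so W
G: →D(W) only, which is W, so L
B: →I(L), so W
F: →I(L), so W
H: →I(L), so W
A: →I(L), so W
E: →G(L), so W
Reading off the rows marked L gives the requested list; there are 2 such vertices.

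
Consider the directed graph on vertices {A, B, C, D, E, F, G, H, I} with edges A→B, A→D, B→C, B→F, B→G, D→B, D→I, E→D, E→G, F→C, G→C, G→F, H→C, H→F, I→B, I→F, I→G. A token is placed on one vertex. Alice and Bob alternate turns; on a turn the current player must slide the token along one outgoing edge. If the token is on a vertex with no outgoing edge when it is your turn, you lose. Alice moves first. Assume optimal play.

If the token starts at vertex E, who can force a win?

Bob wins.

Classify positions by backward induction: terminal positions (no move available) are L. From any other position, the mover wins iff some move reaches an L.
Every edge goes from a vertex to one that appears earlier in the order C, F, G, B, I, D, H, A, E, so processing vertices in that order labels each vertex after all of its successors.
C: no outgoing edge → L
F: can move to C, which is L ⇒ W
G: can move to C, which is L ⇒ W
B: can move to C, which is L ⇒ W
I: moves to B(W), G(W), F(W); every one is W ⇒ L
D: can move to I, which is L ⇒ W
H: can move to C, which is L ⇒ W
A: moves to D(W), B(W); every one is W ⇒ L
E: moves to D(W), G(W); every one is W ⇒ L
Every move from E reaches a W position, so the mover loses.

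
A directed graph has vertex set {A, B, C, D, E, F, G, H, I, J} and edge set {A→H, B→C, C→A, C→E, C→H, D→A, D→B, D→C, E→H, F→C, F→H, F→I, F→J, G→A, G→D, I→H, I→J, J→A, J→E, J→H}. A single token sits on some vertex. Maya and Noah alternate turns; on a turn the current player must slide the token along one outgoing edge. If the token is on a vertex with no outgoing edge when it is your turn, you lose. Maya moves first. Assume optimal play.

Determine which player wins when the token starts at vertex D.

Work bottom-up. With no move the player to move loses. Otherwise the position is W if at least one move leads to an L position for the opponent, and L if every move leads to a W.
Every edge goes from a vertex to one that appears earlier in the order H, E, A, J, C, B, D, I, G, F, so processing vertices in that order labels each vertex after all of its successors.
H: no outgoing edge → L
E: W (go to H, an L position)
A: W (go to H, an L position)
J: W (go to H, an L position)
C: W (go to H, an L position)
B: L (sole option C(W) is W)
D: W (go to B, an L position)
I: W (go to H, an L position)
G: L (options D(W), A(W) are all W)
F: W (go to H, an L position)
From D Maya can move to B, reaching an L position.

Maya wins.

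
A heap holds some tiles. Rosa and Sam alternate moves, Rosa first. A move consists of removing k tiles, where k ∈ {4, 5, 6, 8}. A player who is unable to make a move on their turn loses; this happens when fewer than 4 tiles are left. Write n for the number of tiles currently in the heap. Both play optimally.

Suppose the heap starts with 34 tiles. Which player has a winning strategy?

Rosa wins.

Use the standard recursion: the mover loses at a terminal position; elsewhere, the mover wins exactly when some move hands the opponent an L position.
n=0: no move → L
n=1: no move → L
n=2: no move → L
n=3: no move → L
n=4: W (go to 0, an L position)
n=5: W (go to 1, an L position)
n=6: W (go to 2, an L position)
n=7: W (go to 3, an L position)
n=8: W (go to 3, an L position)
n=9: W (go to 3, an L position)
n=10: W (go to 2, an L position)
n=11: W (go to 3, an L position)
n=12: L (options 8(W), 7(W), 6(W), 4(W) are all W)
n=13: L (options 9(W), 8(W), 7(W), 5(W) are all W)
n=14: L (options 10(W), 9(W), 8(W), 6(W) are all W)
n=15: L (options 11(W), 10(W), 9(W), 7(W) are all W)
n=16: W (go to 12, an L position)
n=17: W (go to 13, an L position)
n=18: W (go to 14, an L position)
n=19: W (go to 15, an L position)
n=20: W (go to 15, an L position)
n=21: W (go to 15, an L position)
n=22: W (go to 14, an L position)
n=23: W (go to 15, an L position)
n=24: L (options 20(W), 19(W), 18(W), 16(W) are all W)
n=25: L (options 21(W), 20(W), 19(W), 17(W) are all W)
n=26: L (options 22(W), 21(W), 20(W), 18(W) are all W)
n=27: L (options 23(W), 22(W), 21(W), 19(W) are all W)
n=28: W (go to 24, an L position)
n=29: W (go to 25, an L position)
n=30: W (go to 26, an L position)
n=31: W (go to 27, an L position)
n=32: W (go to 27, an L position)
n=33: W (go to 27, an L position)
n=34: W (go to 26, an L position)
From 34 Rosa can remove 8, leaving 26, reaching an L position.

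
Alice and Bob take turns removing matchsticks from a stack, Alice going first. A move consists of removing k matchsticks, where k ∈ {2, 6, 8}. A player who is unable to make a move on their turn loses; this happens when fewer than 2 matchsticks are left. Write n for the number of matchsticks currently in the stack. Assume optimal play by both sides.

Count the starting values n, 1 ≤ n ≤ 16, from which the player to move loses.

Build the W/L table. Terminal = L. A non-terminal position is W if it has a move to some L; otherwise it is L.
n=0: no move → L
n=1: no move → L
n=2: can move to 0, which is L ⇒ W
n=3: can move to 1, which is L ⇒ W
n=4: the only move is to 2(W), a W ⇒ L
n=5: the only move is to 3(W), a W ⇒ L
n=6: can move to 4, which is L ⇒ W
n=7: can move to 5, which is L ⇒ W
n=8: can move to 0, which is L ⇒ W
n=9: can move to 1, which is L ⇒ W
n=10: can move to 4, which is L ⇒ W
n=11: can move to 5, which is L ⇒ W
n=12: can move to 4, which is L ⇒ W
n=13: can move to 5, which is L ⇒ W
n=14: moves to 12(W), 8(W), 6(W); every one is W ⇒ L
n=15: moves to 13(W), 9(W), 7(W); every one is W ⇒ L
n=16: can move to 14, which is L ⇒ W
L entries with 1 ≤ n ≤ 16 (n=0 is outside the asked range and is not counted): n = 1, 4, 5, 14, 15; that makes 5.

5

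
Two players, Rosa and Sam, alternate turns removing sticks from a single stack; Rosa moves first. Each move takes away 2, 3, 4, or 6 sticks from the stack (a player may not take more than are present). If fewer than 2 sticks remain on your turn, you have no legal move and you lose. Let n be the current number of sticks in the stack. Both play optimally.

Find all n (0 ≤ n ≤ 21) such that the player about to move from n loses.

Label each position W (a win for the player to move) or L (a loss). A position with no legal move is L; any other position is W exactly when some move reaches an L, and L when every move reaches a W.
n=0: no move → L
n=1: no move → L
n=2: →0(L), so W
n=3: →1(L), so W
n=4: →1(L), so W
n=5: →1(L), so W
n=6: →0(L), so W
n=7: →1(L), so W
n=8: →6(W), 5(W), 4(W), 2(W) — all W, so L
n=9: →7(W), 6(W), 5(W), 3(W) — all W, so L
n=10: →8(L), so W
n=11: →9(L), so W
n=12: →9(L), so W
n=13: →9(L), so W
n=14: →8(L), so W
n=15: →9(L), so W
n=16: →14(W), 13(W), 12(W), 10(W) — all W, so L
n=17: →15(W), 14(W), 13(W), 11(W) — all W, so L
n=18: →16(L), so W
n=19: →17(L), so W
n=20: →17(L), so W
n=21: →17(L), so W
The losing starting values of n are exactly the entries labelled L in this table (6 of them).

0, 1, 8, 9, 16, 17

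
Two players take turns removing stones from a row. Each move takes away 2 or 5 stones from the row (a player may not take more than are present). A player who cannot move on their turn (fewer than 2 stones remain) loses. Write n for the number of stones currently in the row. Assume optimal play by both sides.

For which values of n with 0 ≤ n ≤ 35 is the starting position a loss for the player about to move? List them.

0, 1, 4, 7, 8, 11, 14, 15, 18, 21, 22, 25, 28, 29, 32, 35

Classify positions by backward induction: terminal positions (no move available) are L. From any other position, the mover wins iff some move reaches an L.
n=0: no move → L
n=1: no move → L
n=2: can move to 0, which is L ⇒ W
n=3: can move to 1, which is L ⇒ W
n=4: the only move is to 2(W), a W ⇒ L
n=5: can move to 0, which is L ⇒ W
n=6: can move to 4, which is L ⇒ W
n=7: moves to 5(W), 2(W); every one is W ⇒ L
n=8: moves to 6(W), 3(W); every one is W ⇒ L
n=9: can move to 7, which is L ⇒ W
n=10: can move to 8, which is L ⇒ W
n=11: moves to 9(W), 6(W); every one is W ⇒ L
n=12: can move to 7, which is L ⇒ W
n=13: can move to 11, which is L ⇒ W
n=14: moves to 12(W), 9(W); every one is W ⇒ L
n=15: moves to 13(W), 10(W); every one is W ⇒ L
n=16: can move to 14, which is L ⇒ W
n=17: can move to 15, which is L ⇒ W
n=18: moves to 16(W), 13(W); every one is W ⇒ L
n=19: can move to 14, which is L ⇒ W
n=20: can move to 18, which is L ⇒ W
n=21: moves to 19(W), 16(W); every one is W ⇒ L
n=22: moves to 20(W), 17(W); every one is W ⇒ L
n=23: can move to 21, which is L ⇒ W
n=24: can move to 22, which is L ⇒ W
n=25: moves to 23(W), 20(W); every one is W ⇒ L
n=26: can move to 21, which is L ⇒ W
n=27: can move to 25, which is L ⇒ W
n=28: moves to 26(W), 23(W); every one is W ⇒ L
n=29: moves to 27(W), 24(W); every one is W ⇒ L
n=30: can move to 28, which is L ⇒ W
n=31: can move to 29, which is L ⇒ W
n=32: moves to 30(W), 27(W); every one is W ⇒ L
n=33: can move to 28, which is L ⇒ W
n=34: can move to 32, which is L ⇒ W
n=35: moves to 33(W), 30(W); every one is W ⇒ L
The losing starting values of n are exactly the entries labelled L in this table (16 of them).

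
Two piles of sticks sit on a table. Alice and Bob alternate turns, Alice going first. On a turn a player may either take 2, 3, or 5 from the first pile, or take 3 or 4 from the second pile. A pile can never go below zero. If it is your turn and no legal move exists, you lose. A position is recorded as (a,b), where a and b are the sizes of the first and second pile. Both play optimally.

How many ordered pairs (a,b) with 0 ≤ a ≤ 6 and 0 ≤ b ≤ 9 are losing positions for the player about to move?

Compute win/loss labels from the base case upward. A position with no move is L. Any other position is W if it can reach an L in one move, else L.
Every move lowers a or b (never raises either), so fill the grid row by row in increasing a, and left to right within a row: each cell's successors are then already labelled.
      b=0  b=1  b=2  b=3  b=4  b=5  b=6  b=7  b=8  b=9
a=0:    L    L    L    W    W    W    W    L    L    L
a=1:    L    L    L    W    W    W    W    L    L    L
a=2:    W    W    W    L    L    L    W    W    W    W
a=3:    W    W    W    L    L    L    W    W    W    W
a=4:    W    W    W    W    W    W    L    W    W    W
a=5:    W    W    W    W    W    W    L    W    W    W
a=6:    W    W    W    W    W    W    W    W    W    W
Cells with no legal move (terminal, hence L): (0,0), (0,1), (0,2), (1,0), (1,1), (1,2).
The remaining L cells, each justified by listing all of its moves:
(0,7): L (options (0,4)(W), (0,3)(W) are all W)
(0,8): L (options (0,5)(W), (0,4)(W) are all W)
(0,9): L (options (0,6)(W), (0,5)(W) are all W)
(1,7): L (options (1,4)(W), (1,3)(W) are all W)
(1,8): L (options (1,5)(W), (1,4)(W) are all W)
(1,9): L (options (1,6)(W), (1,5)(W) are all W)
(2,3): L (options (0,3)(W), (2,0)(W) are all W)
(2,4): L (options (0,4)(W), (2,1)(W), (2,0)(W) are all W)
(2,5): L (options (0,5)(W), (2,2)(W), (2,1)(W) are all W)
(3,3): L (options (1,3)(W), (0,3)(W), (3,0)(W) are all W)
(3,4): L (options (1,4)(W), (0,4)(W), (3,1)(W), (3,0)(W) are all W)
(3,5): L (options (1,5)(W), (0,5)(W), (3,2)(W), (3,1)(W) are all W)
(4,6): L (options (2,6)(W), (1,6)(W), (4,3)(W), (4,2)(W) are all W)
(5,6): L (options (3,6)(W), (2,6)(W), (0,6)(W), (5,3)(W), (5,2)(W) are all W)
Every other cell has at least one move into one of the L cells above, so it is W.
L cells per row: a=0: 6, a=1: 6, a=2: 3, a=3: 3, a=4: 1, a=5: 1, a=6: 0; total 20.

20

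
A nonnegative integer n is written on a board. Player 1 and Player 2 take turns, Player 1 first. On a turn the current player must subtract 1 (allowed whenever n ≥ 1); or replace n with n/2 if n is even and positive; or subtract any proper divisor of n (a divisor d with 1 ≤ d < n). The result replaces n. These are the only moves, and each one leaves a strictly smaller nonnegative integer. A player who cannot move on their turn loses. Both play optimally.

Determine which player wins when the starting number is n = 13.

Player 2 wins.

Positions with no move are L. A position that does have a move is losing for the player to move precisely when every available move leads to a winning position for the opponent. Fill in the labels:
n=0: no move → L
n=1: can move to 0, which is L ⇒ W
n=2: the only move is to 1(W), a W ⇒ L
n=3: can move to 2, which is L ⇒ W
n=4: can move to 2, which is L ⇒ W
n=5: the only move is to 4(W), a W ⇒ L
n=6: can move to 5, which is L ⇒ W
n=7: the only move is to 6(W), a W ⇒ L
n=8: can move to 7, which is L ⇒ W
n=9: moves to 6(W), 8(W); every one is W ⇒ L
n=10: can move to 5, which is L ⇒ W
n=11: the only move is to 10(W), a W ⇒ L
n=12: can move to 9, which is L ⇒ W
n=13: the only move is to 12(W), a W ⇒ L
The starting position 13 is L: whatever Player 1 does, the opponent receives a W position.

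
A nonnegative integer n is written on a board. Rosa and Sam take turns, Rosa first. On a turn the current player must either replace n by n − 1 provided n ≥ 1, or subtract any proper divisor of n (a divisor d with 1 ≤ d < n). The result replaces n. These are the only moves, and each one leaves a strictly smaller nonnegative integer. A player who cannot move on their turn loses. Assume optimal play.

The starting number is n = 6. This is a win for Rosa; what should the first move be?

Positions with no move are L. A position that does have a move is losing for the player to move precisely when every available move leads to a winning position for the opponent. Fill in the labels:
n=0: no move → L
n=1: can move to 0, which is L ⇒ W
n=2: the only move is to 1(W), a W ⇒ L
n=3: can move to 2, which is L ⇒ W
n=4: can move to 2, which is L ⇒ W
n=5: the only move is to 4(W), a W ⇒ L
n=6: can move to 5, which is L ⇒ W
From 6, the L positions reachable in one move are: 5.

Move to 5.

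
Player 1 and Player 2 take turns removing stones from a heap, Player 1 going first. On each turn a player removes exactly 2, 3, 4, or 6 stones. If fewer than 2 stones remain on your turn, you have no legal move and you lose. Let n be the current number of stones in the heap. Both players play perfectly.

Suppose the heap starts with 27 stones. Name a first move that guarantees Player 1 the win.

Build the W/L table. Terminal = L. A non-terminal position is W if it has a move to some L; otherwise it is L.
n=0: no move → L
n=1: no move → L
n=2: →0(L), so W
n=3: →1(L), so W
n=4: →1(L), so W
n=5: →1(L), so W
n=6: →0(L), so W
n=7: →1(L), so W
n=8: →6(W), 5(W), 4(W), 2(W) — all W, so L
n=9: →7(W), 6(W), 5(W), 3(W) — all W, so L
n=10: →8(L), so W
n=11: →9(L), so W
n=12: →9(L), so W
n=13: →9(L), so W
n=14: →8(L), so W
n=15: →9(L), so W
n=16: →14(W), 13(W), 12(W), 10(W) — all W, so L
n=17: →15(W), 14(W), 13(W), 11(W) — all W, so L
n=18: →16(L), so W
n=19: →17(L), so W
n=20: →17(L), so W
n=21: →17(L), so W
n=22: →16(L), so W
n=23: →17(L), so W
n=24: →22(W), 21(W), 20(W), 18(W) — all W, so L
n=25: →23(W), 22(W), 21(W), 19(W) — all W, so L
n=26: →24(L), so W
n=27: →25(L), so W
From 27, the L positions reachable in one move are: 25, 24. Any move reaching one of these is winning.

Remove 2, leaving 25.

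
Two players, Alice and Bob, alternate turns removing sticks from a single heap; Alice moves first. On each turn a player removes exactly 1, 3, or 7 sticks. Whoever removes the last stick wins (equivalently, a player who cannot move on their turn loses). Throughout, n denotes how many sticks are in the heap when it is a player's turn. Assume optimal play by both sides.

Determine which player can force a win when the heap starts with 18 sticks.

Bob wins.

Positions with no move are L. A position that does have a move is losing for the player to move precisely when every available move leads to a winning position for the opponent. Fill in the labels:
n=0: no move → L
n=1: W (go to 0, an L position)
n=2: L (sole option 1(W) is W)
n=3: W (go to 2, an L position)
n=4: L (options 3(W), 1(W) are all W)
n=5: W (go to 4, an L position)
n=6: L (options 5(W), 3(W) are all W)
n=7: W (go to 6, an L position)
n=8: L (options 7(W), 5(W), 1(W) are all W)
n=9: W (go to 8, an L position)
n=10: L (options 9(W), 7(W), 3(W) are all W)
n=11: W (go to 10, an L position)
n=12: L (options 11(W), 9(W), 5(W) are all W)
n=13: W (go to 12, an L position)
n=14: L (options 13(W), 11(W), 7(W) are all W)
n=15: W (go to 14, an L position)
n=16: L (options 15(W), 13(W), 9(W) are all W)
n=17: W (go to 16, an L position)
n=18: L (options 17(W), 15(W), 11(W) are all W)
The starting position 18 is L: whatever Alice does, the opponent receives a W position.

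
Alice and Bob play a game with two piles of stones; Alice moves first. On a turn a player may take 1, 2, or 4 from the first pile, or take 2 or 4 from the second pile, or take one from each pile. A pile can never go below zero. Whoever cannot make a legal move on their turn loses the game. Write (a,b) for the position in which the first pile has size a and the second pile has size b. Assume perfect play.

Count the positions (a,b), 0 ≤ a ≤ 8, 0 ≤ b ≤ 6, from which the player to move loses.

18

Work bottom-up. With no move the player to move loses. Otherwise the position is W if at least one move leads to an L position for the opponent, and L if every move leads to a W.
Every move lowers a or b (never raises either), so fill the grid row by row in increasing a, and left to right within a row: each cell's successors are then already labelled.
      b=0  b=1  b=2  b=3  b=4  b=5  b=6
a=0:    L    L    W    W    W    W    L
a=1:    W    W    W    L    L    W    W
a=2:    W    W    L    W    W    W    W
a=3:    L    L    W    W    W    W    L
a=4:    W    W    W    L    L    W    W
a=5:    W    W    L    W    W    W    W
a=6:    L    L    W    W    W    W    L
a=7:    W    W    W    L    L    W    W
a=8:    W    W    L    W    W    W    W
Cells with no legal move (terminal, hence L): (0,0), (0,1).
The remaining L cells, each justified by listing all of its moves:
(0,6): L (options (0,4)(W), (0,2)(W) are all W)
(1,3): L (options (0,3)(W), (1,1)(W), (0,2)(W) are all W)
(1,4): L (options (0,4)(W), (1,2)(W), (1,0)(W), (0,3)(W) are all W)
(2,2): L (options (1,2)(W), (0,2)(W), (2,0)(W), (1,1)(W) are all W)
(3,0): L (options (2,0)(W), (1,0)(W) are all W)
(3,1): L (options (2,1)(W), (1,1)(W), (2,0)(W) are all W)
(3,6): L (options (2,6)(W), (1,6)(W), (3,4)(W), (3,2)(W), (2,5)(W) are all W)
(4,3): L (options (3,3)(W), (2,3)(W), (0,3)(W), (4,1)(W), (3,2)(W) are all W)
(4,4): L (options (3,4)(W), (2,4)(W), (0,4)(W), (4,2)(W), (4,0)(W), (3,3)(W) are all W)
(5,2): L (options (4,2)(W), (3,2)(W), (1,2)(W), (5,0)(W), (4,1)(W) are all W)
(6,0): L (options (5,0)(W), (4,0)(W), (2,0)(W) are all W)
(6,1): L (options (5,1)(W), (4,1)(W), (2,1)(W), (5,0)(W) are all W)
(6,6): L (options (5,6)(W), (4,6)(W), (2,6)(W), (6,4)(W), (6,2)(W), (5,5)(W) are all W)
(7,3): L (options (6,3)(W), (5,3)(W), (3,3)(W), (7,1)(W), (6,2)(W) are all W)
(7,4): L (options (6,4)(W), (5,4)(W), (3,4)(W), (7,2)(W), (7,0)(W), (6,3)(W) are all W)
(8,2): L (options (7,2)(W), (6,2)(W), (4,2)(W), (8,0)(W), (7,1)(W) are all W)
Every other cell has at least one move into one of the L cells above, so it is W.
L cells per row: a=0: 3, a=1: 2, a=2: 1, a=3: 3, a=4: 2, a=5: 1, a=6: 3, a=7: 2, a=8: 1; total 18.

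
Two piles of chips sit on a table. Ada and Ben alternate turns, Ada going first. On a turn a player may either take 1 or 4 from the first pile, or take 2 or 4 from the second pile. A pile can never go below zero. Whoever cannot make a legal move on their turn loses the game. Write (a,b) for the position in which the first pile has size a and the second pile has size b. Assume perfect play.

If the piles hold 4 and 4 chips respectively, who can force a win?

Ben wins.

Work bottom-up. With no move the player to move loses. Otherwise the position is W if at least one move leads to an L position for the opponent, and L if every move leads to a W.
No move ever increases a pile, so every position that can arise here has a ≤ 4 and b ≤ 4; it is enough to label the cells with 0 ≤ a ≤ 4 and 0 ≤ b ≤ 4.
Every move lowers a or b (never raises either), so fill the grid row by row in increasing a, and left to right within a row: each cell's successors are then already labelled.
      b=0  b=1  b=2  b=3  b=4
a=0:    L    L    W    W    W
a=1:    W    W    L    L    W
a=2:    L    L    W    W    W
a=3:    W    W    L    L    W
a=4:    W    W    W    W    L
Cells with no legal move (terminal, hence L): (0,0), (0,1).
The remaining L cells, each justified by listing all of its moves:
(1,2): L (options (0,2)(W), (1,0)(W) are all W)
(1,3): L (options (0,3)(W), (1,1)(W) are all W)
(2,0): L (sole option (1,0)(W) is W)
(2,1): L (sole option (1,1)(W) is W)
(3,2): L (options (2,2)(W), (3,0)(W) are all W)
(3,3): L (options (2,3)(W), (3,1)(W) are all W)
(4,4): L (options (3,4)(W), (0,4)(W), (4,2)(W), (4,0)(W) are all W)
Every other cell has at least one move into one of the L cells above, so it is W.
Every move from (4,4) reaches a W position, so the mover loses.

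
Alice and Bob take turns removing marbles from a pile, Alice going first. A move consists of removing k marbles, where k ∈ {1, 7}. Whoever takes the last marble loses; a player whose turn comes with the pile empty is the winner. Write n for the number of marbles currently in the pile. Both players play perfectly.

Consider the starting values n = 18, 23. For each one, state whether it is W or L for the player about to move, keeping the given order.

18: W, 23: L

Compute win/loss labels from the base case upward. A position with no move is W. Any other position is W if it can reach an L in one move, else L.
n=0: no move; the opponent has just taken the last marble and therefore loses → W
n=1: L (sole option 0(W) is W)
n=2: W (go to 1, an L position)
n=3: L (sole option 2(W) is W)
n=4: W (go to 3, an L position)
n=5: L (sole option 4(W) is W)
n=6: W (go to 5, an L position)
n=7: L (options 6(W), 0(W) are all W)
n=8: W (go to 7, an L position)
n=9: L (options 8(W), 2(W) are all W)
n=10: W (go to 9, an L position)
n=11: L (options 10(W), 4(W) are all W)
n=12: W (go to 11, an L position)
n=13: L (options 12(W), 6(W) are all W)
n=14: W (go to 13, an L position)
n=15: L (options 14(W), 8(W) are all W)
n=16: W (go to 15, an L position)
n=17: L (options 16(W), 10(W) are all W)
n=18: W (go to 17, an L position)
n=19: L (options 18(W), 12(W) are all W)
n=20: W (go to 19, an L position)
n=21: L (options 20(W), 14(W) are all W)
n=22: W (go to 21, an L position)
n=23: L (options 22(W), 16(W) are all W)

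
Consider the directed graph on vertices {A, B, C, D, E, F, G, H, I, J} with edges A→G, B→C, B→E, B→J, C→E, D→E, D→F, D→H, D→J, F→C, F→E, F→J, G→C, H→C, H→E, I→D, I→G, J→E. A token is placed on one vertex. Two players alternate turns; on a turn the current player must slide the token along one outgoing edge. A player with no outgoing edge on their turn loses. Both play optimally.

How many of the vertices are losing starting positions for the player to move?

2

Compute win/loss labels from the base case upward. A position with no move is L. Any other position is W if it can reach an L in one move, else L.
Every edge goes from a vertex to one that appears earlier in the order E, C, J, F, H, G, D, I, B, A, so processing vertices in that order labels each vertex after all of its successors.
E: no outgoing edge → L
C: reaches L-position E → W
J: reaches L-position E → W
F: reaches L-position E → W
H: reaches L-position E → W
G: only reaches C(W), which is W → L
D: reaches L-position E → W
I: reaches L-position G → W
B: reaches L-position E → W
A: reaches L-position G → W
The L vertices are E, G; that is 2 in all.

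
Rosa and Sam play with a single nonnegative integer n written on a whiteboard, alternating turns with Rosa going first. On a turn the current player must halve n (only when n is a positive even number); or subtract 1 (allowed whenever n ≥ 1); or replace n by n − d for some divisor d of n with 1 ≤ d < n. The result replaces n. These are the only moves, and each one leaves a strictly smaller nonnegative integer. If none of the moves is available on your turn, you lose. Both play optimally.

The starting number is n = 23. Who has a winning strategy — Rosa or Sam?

Work bottom-up. With no move the player to move loses. Otherwise the position is W if at least one move leads to an L position for the opponent, and L if every move leads to a W.
n=0: no move → L
n=1: →0(L), so W
n=2: →1(W) only, which is W, so L
n=3: →2(L), so W
n=4: →2(L), so W
n=5: →4(W) only, which is W, so L
n=6: →5(L), so W
n=7: →6(W) only, which is W, so L
n=8: →7(L), so W
n=9: →6(W), 8(W) — all W, so L
n=10: →5(L), so W
n=11: →10(W) only, which is W, so L
n=12: →9(L), so W
n=13: →12(W) only, which is W, so L
n=14: →7(L), so W
n=15: →10(W), 12(W), 14(W) — all W, so L
n=16: →15(L), so W
n=17: →16(W) only, which is W, so L
n=18: →9(L), so W
n=19: →18(W) only, which is W, so L
n=20: →15(L), so W
n=21: →14(W), 18(W), 20(W) — all W, so L
n=22: →11(L), so W
n=23: →22(W) only, which is W, so L
Every move from 23 reaches a W position, so the mover loses.

Sam wins.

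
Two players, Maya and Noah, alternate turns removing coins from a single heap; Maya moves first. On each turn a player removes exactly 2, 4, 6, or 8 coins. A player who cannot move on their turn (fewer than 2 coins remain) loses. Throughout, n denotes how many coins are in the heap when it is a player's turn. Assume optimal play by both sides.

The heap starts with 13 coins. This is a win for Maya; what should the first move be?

Remove 2, leaving 11.

Work bottom-up. With no move the player to move loses. Otherwise the position is W if at least one move leads to an L position for the opponent, and L if every move leads to a W.
n=0: no move → L
n=1: no move → L
n=2: reaches L-position 0 → W
n=3: reaches L-position 1 → W
n=4: reaches L-position 0 → W
n=5: reaches L-position 1 → W
n=6: reaches L-position 0 → W
n=7: reaches L-position 1 → W
n=8: reaches L-position 0 → W
n=9: reaches L-position 1 → W
n=10: only reaches 8(W), 6(W), 4(W), 2(W), all W → L
n=11: only reaches 9(W), 7(W), 5(W), 3(W), all W → L
n=12: reaches L-position 10 → W
n=13: reaches L-position 11 → W
From 13, the L positions reachable in one move are: 11.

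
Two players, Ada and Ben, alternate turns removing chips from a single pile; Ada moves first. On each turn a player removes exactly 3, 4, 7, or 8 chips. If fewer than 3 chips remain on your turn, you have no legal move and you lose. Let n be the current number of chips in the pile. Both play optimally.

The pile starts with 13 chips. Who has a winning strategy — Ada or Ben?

Ben wins.

Use the standard recursion: the mover loses at a terminal position; elsewhere, the mover wins exactly when some move hands the opponent an L position.
n=0: no move → L
n=1: no move → L
n=2: no move → L
n=3: reaches L-position 0 → W
n=4: reaches L-position 1 → W
n=5: reaches L-position 2 → W
n=6: reaches L-position 2 → W
n=7: reaches L-position 0 → W
n=8: reaches L-position 1 → W
n=9: reaches L-position 2 → W
n=10: reaches L-position 2 → W
n=11: only reaches 8(W), 7(W), 4(W), 3(W), all W → L
n=12: only reaches 9(W), 8(W), 5(W), 4(W), all W → L
n=13: only reaches 10(W), 9(W), 6(W), 5(W), all W → L
Every move from 13 reaches a W position, so the mover loses.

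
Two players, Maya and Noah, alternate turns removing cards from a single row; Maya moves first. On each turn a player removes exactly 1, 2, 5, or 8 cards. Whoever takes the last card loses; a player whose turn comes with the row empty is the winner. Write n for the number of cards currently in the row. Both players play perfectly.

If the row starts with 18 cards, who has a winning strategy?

Label each position W (a win for the player to move) or L (a loss). A position with no legal move is W; any other position is W exactly when some move reaches an L, and L when every move reaches a W.
n=0: no move; the opponent has just taken the last card and therefore loses → W
n=1: L (sole option 0(W) is W)
n=2: W (go to 1, an L position)
n=3: W (go to 1, an L position)
n=4: L (options 3(W), 2(W) are all W)
n=5: W (go to 4, an L position)
n=6: W (go to 4, an L position)
n=7: L (options 6(W), 5(W), 2(W) are all W)
n=8: W (go to 7, an L position)
n=9: W (go to 7, an L position)
n=10: L (options 9(W), 8(W), 5(W), 2(W) are all W)
n=11: W (go to 10, an L position)
n=12: W (go to 10, an L position)
n=13: L (options 12(W), 11(W), 8(W), 5(W) are all W)
n=14: W (go to 13, an L position)
n=15: W (go to 13, an L position)
n=16: L (options 15(W), 14(W), 11(W), 8(W) are all W)
n=17: W (go to 16, an L position)
n=18: W (go to 16, an L position)
The starting position 18 is W: Maya should remove 2, leaving 16, handing over an L position.

Maya wins.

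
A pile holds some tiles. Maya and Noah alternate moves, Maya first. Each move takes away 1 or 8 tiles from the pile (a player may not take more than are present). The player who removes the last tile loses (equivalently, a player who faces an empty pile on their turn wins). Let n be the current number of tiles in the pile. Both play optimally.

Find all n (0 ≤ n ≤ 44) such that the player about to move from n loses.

Positions with no move are W. A position that does have a move is losing for the player to move precisely when every available move leads to a winning position for the opponent. Fill in the labels:
n=0: no move; the opponent has just taken the last tile and therefore loses → W
n=1: only reaches 0(W), which is W → L
n=2: reaches L-position 1 → W
n=3: only reaches 2(W), which is W → L
n=4: reaches L-position 3 → W
n=5: only reaches 4(W), which is W → L
n=6: reaches L-position 5 → W
n=7: only reaches 6(W), which is W → L
n=8: reaches L-position 7 → W
n=9: reaches L-position 1 → W
n=10: only reaches 9(W), 2(W), all W → L
n=11: reaches L-position 10 → W
n=12: only reaches 11(W), 4(W), all W → L
n=13: reaches L-position 12 → W
n=14: only reaches 13(W), 6(W), all W → L
n=15: reaches L-position 14 → W
n=16: only reaches 15(W), 8(W), all W → L
n=17: reaches L-position 16 → W
n=18: reaches L-position 10 → W
n=19: only reaches 18(W), 11(W), all W → L
n=20: reaches L-position 19 → W
n=21: only reaches 20(W), 13(W), all W → L
n=22: reaches L-position 21 → W
n=23: only reaches 22(W), 15(W), all W → L
n=24: reaches L-position 23 → W
n=25: only reaches 24(W), 17(W), all W → L
n=26: reaches L-position 25 → W
n=27: reaches L-position 19 → W
n=28: only reaches 27(W), 20(W), all W → L
n=29: reaches L-position 28 → W
n=30: only reaches 29(W), 22(W), all W → L
n=31: reaches L-position 30 → W
n=32: only reaches 31(W), 24(W), all W → L
n=33: reaches L-position 32 → W
n=34: only reaches 33(W), 26(W), all W → L
n=35: reaches L-position 34 → W
n=36: reaches L-position 28 → W
n=37: only reaches 36(W), 29(W), all W → L
n=38: reaches L-position 37 → W
n=39: only reaches 38(W), 31(W), all W → L
n=40: reaches L-position 39 → W
n=41: only reaches 40(W), 33(W), all W → L
n=42: reaches L-position 41 → W
n=43: only reaches 42(W), 35(W), all W → L
n=44: reaches L-position 43 → W
Reading off the rows marked L gives the requested list; there are 20 such values of n.

1, 3, 5, 7, 10, 12, 14, 16, 19, 21, 23, 25, 28, 30, 32, 34, 37, 39, 41, 43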